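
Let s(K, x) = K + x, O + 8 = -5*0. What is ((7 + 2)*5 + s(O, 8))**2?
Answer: 2025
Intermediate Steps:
O = -8 (O = -8 - 5*0 = -8 + 0 = -8)
((7 + 2)*5 + s(O, 8))**2 = ((7 + 2)*5 + (-8 + 8))**2 = (9*5 + 0)**2 = (45 + 0)**2 = 45**2 = 2025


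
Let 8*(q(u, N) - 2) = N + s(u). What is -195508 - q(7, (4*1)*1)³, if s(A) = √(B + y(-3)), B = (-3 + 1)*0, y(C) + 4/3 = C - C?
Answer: -6256751/32 - 899*I*√3/576 ≈ -1.9552e+5 - 2.7033*I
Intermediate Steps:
y(C) = -4/3 (y(C) = -4/3 + (C - C) = -4/3 + 0 = -4/3)
B = 0 (B = -2*0 = 0)
s(A) = 2*I*√3/3 (s(A) = √(0 - 4/3) = √(-4/3) = 2*I*√3/3)
q(u, N) = 2 + N/8 + I*√3/12 (q(u, N) = 2 + (N + 2*I*√3/3)/8 = 2 + (N/8 + I*√3/12) = 2 + N/8 + I*√3/12)
-195508 - q(7, (4*1)*1)³ = -195508 - (2 + ((4*1)*1)/8 + I*√3/12)³ = -195508 - (2 + (4*1)/8 + I*√3/12)³ = -195508 - (2 + (⅛)*4 + I*√3/12)³ = -195508 - (2 + ½ + I*√3/12)³ = -195508 - (5/2 + I*√3/12)³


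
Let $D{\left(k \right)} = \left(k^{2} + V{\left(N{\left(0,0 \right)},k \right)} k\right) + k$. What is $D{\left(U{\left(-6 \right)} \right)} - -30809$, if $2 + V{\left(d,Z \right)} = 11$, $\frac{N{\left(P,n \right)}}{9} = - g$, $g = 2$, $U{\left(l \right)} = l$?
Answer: $30785$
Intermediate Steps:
$N{\left(P,n \right)} = -18$ ($N{\left(P,n \right)} = 9 \left(\left(-1\right) 2\right) = 9 \left(-2\right) = -18$)
$V{\left(d,Z \right)} = 9$ ($V{\left(d,Z \right)} = -2 + 11 = 9$)
$D{\left(k \right)} = k^{2} + 10 k$ ($D{\left(k \right)} = \left(k^{2} + 9 k\right) + k = k^{2} + 10 k$)
$D{\left(U{\left(-6 \right)} \right)} - -30809 = - 6 \left(10 - 6\right) - -30809 = \left(-6\right) 4 + 30809 = -24 + 30809 = 30785$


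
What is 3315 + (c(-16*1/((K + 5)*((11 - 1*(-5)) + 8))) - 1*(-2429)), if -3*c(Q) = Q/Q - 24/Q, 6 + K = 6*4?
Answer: 16403/3 ≈ 5467.7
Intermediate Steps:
K = 18 (K = -6 + 6*4 = -6 + 24 = 18)
c(Q) = -⅓ + 8/Q (c(Q) = -(Q/Q - 24/Q)/3 = -(1 - 24/Q)/3 = -⅓ + 8/Q)
3315 + (c(-16*1/((K + 5)*((11 - 1*(-5)) + 8))) - 1*(-2429)) = 3315 + ((24 - (-16)/((18 + 5)*((11 - 1*(-5)) + 8)))/(3*((-16*1/((18 + 5)*((11 - 1*(-5)) + 8))))) - 1*(-2429)) = 3315 + ((24 - (-16)/(23*((11 + 5) + 8)))/(3*((-16*1/(23*((11 + 5) + 8))))) + 2429) = 3315 + ((24 - (-16)/(23*(16 + 8)))/(3*((-16*1/(23*(16 + 8))))) + 2429) = 3315 + ((24 - (-16)/(23*24))/(3*((-16/(23*24)))) + 2429) = 3315 + ((24 - (-16)/552)/(3*((-16/552))) + 2429) = 3315 + ((24 - (-16)/552)/(3*((-16*1/552))) + 2429) = 3315 + ((24 - 1*(-2/69))/(3*(-2/69)) + 2429) = 3315 + ((⅓)*(-69/2)*(24 + 2/69) + 2429) = 3315 + ((⅓)*(-69/2)*(1658/69) + 2429) = 3315 + (-829/3 + 2429) = 3315 + 6458/3 = 16403/3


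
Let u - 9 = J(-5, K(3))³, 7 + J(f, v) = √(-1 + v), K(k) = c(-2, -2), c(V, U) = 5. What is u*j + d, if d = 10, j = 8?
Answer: -918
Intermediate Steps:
K(k) = 5
J(f, v) = -7 + √(-1 + v)
u = -116 (u = 9 + (-7 + √(-1 + 5))³ = 9 + (-7 + √4)³ = 9 + (-7 + 2)³ = 9 + (-5)³ = 9 - 125 = -116)
u*j + d = -116*8 + 10 = -928 + 10 = -918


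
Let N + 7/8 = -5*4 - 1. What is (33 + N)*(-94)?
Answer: -4183/4 ≈ -1045.8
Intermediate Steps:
N = -175/8 (N = -7/8 + (-5*4 - 1) = -7/8 + (-20 - 1) = -7/8 - 21 = -175/8 ≈ -21.875)
(33 + N)*(-94) = (33 - 175/8)*(-94) = (89/8)*(-94) = -4183/4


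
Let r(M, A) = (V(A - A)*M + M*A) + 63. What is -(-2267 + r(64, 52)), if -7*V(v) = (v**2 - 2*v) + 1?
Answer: -7804/7 ≈ -1114.9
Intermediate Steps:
V(v) = -1/7 - v**2/7 + 2*v/7 (V(v) = -((v**2 - 2*v) + 1)/7 = -(1 + v**2 - 2*v)/7 = -1/7 - v**2/7 + 2*v/7)
r(M, A) = 63 - M/7 + A*M (r(M, A) = ((-1/7 - (A - A)**2/7 + 2*(A - A)/7)*M + M*A) + 63 = ((-1/7 - 1/7*0**2 + (2/7)*0)*M + A*M) + 63 = ((-1/7 - 1/7*0 + 0)*M + A*M) + 63 = ((-1/7 + 0 + 0)*M + A*M) + 63 = (-M/7 + A*M) + 63 = 63 - M/7 + A*M)
-(-2267 + r(64, 52)) = -(-2267 + (63 - 1/7*64 + 52*64)) = -(-2267 + (63 - 64/7 + 3328)) = -(-2267 + 23673/7) = -1*7804/7 = -7804/7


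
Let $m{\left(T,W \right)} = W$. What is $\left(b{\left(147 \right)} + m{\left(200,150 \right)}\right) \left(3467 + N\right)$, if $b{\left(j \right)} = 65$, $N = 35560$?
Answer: $8390805$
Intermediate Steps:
$\left(b{\left(147 \right)} + m{\left(200,150 \right)}\right) \left(3467 + N\right) = \left(65 + 150\right) \left(3467 + 35560\right) = 215 \cdot 39027 = 8390805$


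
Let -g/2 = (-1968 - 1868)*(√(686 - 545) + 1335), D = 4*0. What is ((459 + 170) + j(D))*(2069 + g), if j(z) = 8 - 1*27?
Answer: 6248955290 + 4679920*√141 ≈ 6.3045e+9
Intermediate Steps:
D = 0
g = 10242120 + 7672*√141 (g = -2*(-1968 - 1868)*(√(686 - 545) + 1335) = -(-7672)*(√141 + 1335) = -(-7672)*(1335 + √141) = -2*(-5121060 - 3836*√141) = 10242120 + 7672*√141 ≈ 1.0333e+7)
j(z) = -19 (j(z) = 8 - 27 = -19)
((459 + 170) + j(D))*(2069 + g) = ((459 + 170) - 19)*(2069 + (10242120 + 7672*√141)) = (629 - 19)*(10244189 + 7672*√141) = 610*(10244189 + 7672*√141) = 6248955290 + 4679920*√141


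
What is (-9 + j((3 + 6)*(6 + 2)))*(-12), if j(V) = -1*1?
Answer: 120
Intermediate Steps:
j(V) = -1
(-9 + j((3 + 6)*(6 + 2)))*(-12) = (-9 - 1)*(-12) = -10*(-12) = 120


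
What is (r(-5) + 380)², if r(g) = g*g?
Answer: 164025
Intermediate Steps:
r(g) = g²
(r(-5) + 380)² = ((-5)² + 380)² = (25 + 380)² = 405² = 164025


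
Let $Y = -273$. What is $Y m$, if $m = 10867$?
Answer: $-2966691$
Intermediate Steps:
$Y m = \left(-273\right) 10867 = -2966691$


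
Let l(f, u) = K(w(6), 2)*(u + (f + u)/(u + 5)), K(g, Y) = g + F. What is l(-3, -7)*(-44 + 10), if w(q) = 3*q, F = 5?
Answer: 1564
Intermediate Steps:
K(g, Y) = 5 + g (K(g, Y) = g + 5 = 5 + g)
l(f, u) = 23*u + 23*(f + u)/(5 + u) (l(f, u) = (5 + 3*6)*(u + (f + u)/(u + 5)) = (5 + 18)*(u + (f + u)/(5 + u)) = 23*(u + (f + u)/(5 + u)) = 23*u + 23*(f + u)/(5 + u))
l(-3, -7)*(-44 + 10) = (23*(-3 + (-7)² + 6*(-7))/(5 - 7))*(-44 + 10) = (23*(-3 + 49 - 42)/(-2))*(-34) = (23*(-½)*4)*(-34) = -46*(-34) = 1564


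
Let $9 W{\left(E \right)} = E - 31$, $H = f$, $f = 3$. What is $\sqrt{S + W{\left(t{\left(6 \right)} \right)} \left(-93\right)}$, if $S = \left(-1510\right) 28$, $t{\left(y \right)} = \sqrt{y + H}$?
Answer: $\frac{2 i \sqrt{94479}}{3} \approx 204.92 i$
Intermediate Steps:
$H = 3$
$t{\left(y \right)} = \sqrt{3 + y}$ ($t{\left(y \right)} = \sqrt{y + 3} = \sqrt{3 + y}$)
$S = -42280$
$W{\left(E \right)} = - \frac{31}{9} + \frac{E}{9}$ ($W{\left(E \right)} = \frac{E - 31}{9} = \frac{-31 + E}{9} = - \frac{31}{9} + \frac{E}{9}$)
$\sqrt{S + W{\left(t{\left(6 \right)} \right)} \left(-93\right)} = \sqrt{-42280 + \left(- \frac{31}{9} + \frac{\sqrt{3 + 6}}{9}\right) \left(-93\right)} = \sqrt{-42280 + \left(- \frac{31}{9} + \frac{\sqrt{9}}{9}\right) \left(-93\right)} = \sqrt{-42280 + \left(- \frac{31}{9} + \frac{1}{9} \cdot 3\right) \left(-93\right)} = \sqrt{-42280 + \left(- \frac{31}{9} + \frac{1}{3}\right) \left(-93\right)} = \sqrt{-42280 - - \frac{868}{3}} = \sqrt{-42280 + \frac{868}{3}} = \sqrt{- \frac{125972}{3}} = \frac{2 i \sqrt{94479}}{3}$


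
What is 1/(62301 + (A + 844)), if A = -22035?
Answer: 1/41110 ≈ 2.4325e-5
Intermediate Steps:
1/(62301 + (A + 844)) = 1/(62301 + (-22035 + 844)) = 1/(62301 - 21191) = 1/41110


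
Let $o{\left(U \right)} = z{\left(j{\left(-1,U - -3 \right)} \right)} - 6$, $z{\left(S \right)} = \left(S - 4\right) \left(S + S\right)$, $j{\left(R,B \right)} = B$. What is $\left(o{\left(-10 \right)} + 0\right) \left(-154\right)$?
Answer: $-22792$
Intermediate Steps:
$z{\left(S \right)} = 2 S \left(-4 + S\right)$ ($z{\left(S \right)} = \left(-4 + S\right) 2 S = 2 S \left(-4 + S\right)$)
$o{\left(U \right)} = -6 + 2 \left(-1 + U\right) \left(3 + U\right)$ ($o{\left(U \right)} = 2 \left(U - -3\right) \left(-4 + \left(U - -3\right)\right) - 6 = 2 \left(U + 3\right) \left(-4 + \left(U + 3\right)\right) - 6 = 2 \left(3 + U\right) \left(-4 + \left(3 + U\right)\right) - 6 = 2 \left(3 + U\right) \left(-1 + U\right) - 6 = 2 \left(-1 + U\right) \left(3 + U\right) - 6 = -6 + 2 \left(-1 + U\right) \left(3 + U\right)$)
$\left(o{\left(-10 \right)} + 0\right) \left(-154\right) = \left(\left(-6 + 2 \left(-1 - 10\right) \left(3 - 10\right)\right) + 0\right) \left(-154\right) = \left(\left(-6 + 2 \left(-11\right) \left(-7\right)\right) + 0\right) \left(-154\right) = \left(\left(-6 + 154\right) + 0\right) \left(-154\right) = \left(148 + 0\right) \left(-154\right) = 148 \left(-154\right) = -22792$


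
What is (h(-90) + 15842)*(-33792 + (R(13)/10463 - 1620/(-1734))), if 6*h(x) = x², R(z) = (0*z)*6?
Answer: -167890504656/289 ≈ -5.8094e+8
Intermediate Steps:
R(z) = 0 (R(z) = 0*6 = 0)
h(x) = x²/6
(h(-90) + 15842)*(-33792 + (R(13)/10463 - 1620/(-1734))) = ((⅙)*(-90)² + 15842)*(-33792 + (0/10463 - 1620/(-1734))) = ((⅙)*8100 + 15842)*(-33792 + (0*(1/10463) - 1620*(-1/1734))) = (1350 + 15842)*(-33792 + (0 + 270/289)) = 17192*(-33792 + 270/289) = 17192*(-9765618/289) = -167890504656/289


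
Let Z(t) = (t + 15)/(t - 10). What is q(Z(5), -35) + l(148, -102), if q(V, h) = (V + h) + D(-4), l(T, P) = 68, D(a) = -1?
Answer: 28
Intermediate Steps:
Z(t) = (15 + t)/(-10 + t)
q(V, h) = -1 + V + h (q(V, h) = (V + h) - 1 = -1 + V + h)
q(Z(5), -35) + l(148, -102) = (-1 + (15 + 5)/(-10 + 5) - 35) + 68 = (-1 + 20/(-5) - 35) + 68 = (-1 - 1/5*20 - 35) + 68 = (-1 - 4 - 35) + 68 = -40 + 68 = 28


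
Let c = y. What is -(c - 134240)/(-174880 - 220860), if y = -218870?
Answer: -35311/39574 ≈ -0.89228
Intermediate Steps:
c = -218870
-(c - 134240)/(-174880 - 220860) = -(-218870 - 134240)/(-174880 - 220860) = -(-353110)/(-395740) = -(-353110)*(-1)/395740 = -1*35311/39574 = -35311/39574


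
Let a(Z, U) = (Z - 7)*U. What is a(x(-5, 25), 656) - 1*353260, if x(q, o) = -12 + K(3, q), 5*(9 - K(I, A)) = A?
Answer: -359164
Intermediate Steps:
K(I, A) = 9 - A/5
x(q, o) = -3 - q/5 (x(q, o) = -12 + (9 - q/5) = -3 - q/5)
a(Z, U) = U*(-7 + Z) (a(Z, U) = (-7 + Z)*U = U*(-7 + Z))
a(x(-5, 25), 656) - 1*353260 = 656*(-7 + (-3 - ⅕*(-5))) - 1*353260 = 656*(-7 + (-3 + 1)) - 353260 = 656*(-7 - 2) - 353260 = 656*(-9) - 353260 = -5904 - 353260 = -359164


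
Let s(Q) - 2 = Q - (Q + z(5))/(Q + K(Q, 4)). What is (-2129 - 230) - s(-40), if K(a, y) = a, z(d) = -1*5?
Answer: -37127/16 ≈ -2320.4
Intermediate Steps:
z(d) = -5
s(Q) = 2 + Q - (-5 + Q)/(2*Q) (s(Q) = 2 + (Q - (Q - 5)/(Q + Q)) = 2 + (Q - (-5 + Q)/(2*Q)) = 2 + Q - (-5 + Q)/(2*Q))
(-2129 - 230) - s(-40) = (-2129 - 230) - (3/2 - 40 + (5/2)/(-40)) = -2359 - (3/2 - 40 + (5/2)*(-1/40)) = -2359 - (3/2 - 40 - 1/16) = -2359 - 1*(-617/16) = -2359 + 617/16 = -37127/16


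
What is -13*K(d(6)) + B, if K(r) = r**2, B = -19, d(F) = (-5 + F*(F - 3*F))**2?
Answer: -456989552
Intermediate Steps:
d(F) = (-5 - 2*F**2)**2 (d(F) = (-5 + F*(-2*F))**2 = (-5 - 2*F**2)**2)
-13*K(d(6)) + B = -13*(5 + 2*6**2)**4 - 19 = -13*(5 + 2*36)**4 - 19 = -13*(5 + 72)**4 - 19 = -13*(77**2)**2 - 19 = -13*5929**2 - 19 = -13*35153041 - 19 = -456989533 - 19 = -456989552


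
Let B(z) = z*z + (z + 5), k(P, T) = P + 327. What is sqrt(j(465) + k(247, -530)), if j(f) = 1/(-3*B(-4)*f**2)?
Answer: sqrt(322818303099)/23715 ≈ 23.958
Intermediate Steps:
k(P, T) = 327 + P
B(z) = 5 + z + z**2 (B(z) = z**2 + (5 + z) = 5 + z + z**2)
j(f) = -1/(51*f**2) (j(f) = 1/(-3*(5 - 4 + (-4)**2)*f**2) = 1/(-3*(5 - 4 + 16)*f**2) = 1/(-51*f**2) = -1/(51*f**2))
sqrt(j(465) + k(247, -530)) = sqrt(-1/51/465**2 + (327 + 247)) = sqrt(-1/51*1/216225 + 574) = sqrt(-1/11027475 + 574) = sqrt(6329770649/11027475) = sqrt(322818303099)/23715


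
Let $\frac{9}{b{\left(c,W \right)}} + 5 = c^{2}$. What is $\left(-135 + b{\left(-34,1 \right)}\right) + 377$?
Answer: $\frac{278551}{1151} \approx 242.01$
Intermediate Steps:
$b{\left(c,W \right)} = \frac{9}{-5 + c^{2}}$
$\left(-135 + b{\left(-34,1 \right)}\right) + 377 = \left(-135 + \frac{9}{-5 + \left(-34\right)^{2}}\right) + 377 = \left(-135 + \frac{9}{-5 + 1156}\right) + 377 = \left(-135 + \frac{9}{1151}\right) + 377 = - \frac{155376}{1151} + 377 = \frac{278551}{1151}$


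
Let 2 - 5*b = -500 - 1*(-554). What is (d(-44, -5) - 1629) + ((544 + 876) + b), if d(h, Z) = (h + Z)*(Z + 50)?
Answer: -12122/5 ≈ -2424.4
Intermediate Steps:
b = -52/5 (b = ⅖ - (-500 - 1*(-554))/5 = ⅖ - (-500 + 554)/5 = ⅖ - ⅕*54 = ⅖ - 54/5 = -52/5 ≈ -10.400)
d(h, Z) = (50 + Z)*(Z + h) (d(h, Z) = (Z + h)*(50 + Z) = (50 + Z)*(Z + h))
(d(-44, -5) - 1629) + ((544 + 876) + b) = (((-5)² + 50*(-5) + 50*(-44) - 5*(-44)) - 1629) + ((544 + 876) - 52/5) = ((25 - 250 - 2200 + 220) - 1629) + (1420 - 52/5) = (-2205 - 1629) + 7048/5 = -3834 + 7048/5 = -12122/5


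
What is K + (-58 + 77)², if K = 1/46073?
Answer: 16632354/46073 ≈ 361.00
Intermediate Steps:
K = 1/46073 ≈ 2.1705e-5
K + (-58 + 77)² = 1/46073 + (-58 + 77)² = 1/46073 + 19² = 1/46073 + 361 = 16632354/46073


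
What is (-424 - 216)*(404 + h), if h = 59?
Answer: -296320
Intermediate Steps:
(-424 - 216)*(404 + h) = (-424 - 216)*(404 + 59) = -640*463 = -296320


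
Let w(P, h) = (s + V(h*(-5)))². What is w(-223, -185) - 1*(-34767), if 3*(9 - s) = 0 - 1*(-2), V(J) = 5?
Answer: 314503/9 ≈ 34945.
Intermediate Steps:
s = 25/3 (s = 9 - (0 - 1*(-2))/3 = 9 - (0 + 2)/3 = 9 - ⅓*2 = 9 - ⅔ = 25/3 ≈ 8.3333)
w(P, h) = 1600/9 (w(P, h) = (25/3 + 5)² = (40/3)² = 1600/9)
w(-223, -185) - 1*(-34767) = 1600/9 - 1*(-34767) = 1600/9 + 34767 = 314503/9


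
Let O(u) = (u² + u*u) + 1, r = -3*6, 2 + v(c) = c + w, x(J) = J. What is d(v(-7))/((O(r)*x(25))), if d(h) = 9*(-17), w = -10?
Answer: -153/16225 ≈ -0.0094299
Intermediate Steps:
v(c) = -12 + c (v(c) = -2 + (c - 10) = -2 + (-10 + c) = -12 + c)
r = -18
d(h) = -153
O(u) = 1 + 2*u² (O(u) = (u² + u²) + 1 = 2*u² + 1 = 1 + 2*u²)
d(v(-7))/((O(r)*x(25))) = -153*1/(25*(1 + 2*(-18)²)) = -153*1/(25*(1 + 2*324)) = -153*1/(25*(1 + 648)) = -153/(649*25) = -153/16225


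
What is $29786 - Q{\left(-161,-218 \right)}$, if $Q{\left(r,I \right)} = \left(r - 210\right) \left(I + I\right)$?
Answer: $-131970$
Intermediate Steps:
$Q{\left(r,I \right)} = 2 I \left(-210 + r\right)$ ($Q{\left(r,I \right)} = \left(-210 + r\right) 2 I = 2 I \left(-210 + r\right)$)
$29786 - Q{\left(-161,-218 \right)} = 29786 - 2 \left(-218\right) \left(-210 - 161\right) = 29786 - 2 \left(-218\right) \left(-371\right) = 29786 - 161756 = -131970$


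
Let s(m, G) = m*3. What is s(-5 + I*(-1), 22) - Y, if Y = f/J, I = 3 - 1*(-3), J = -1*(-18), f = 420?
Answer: -169/3 ≈ -56.333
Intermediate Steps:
J = 18
I = 6 (I = 3 + 3 = 6)
Y = 70/3 (Y = 420/18 = 420*(1/18) = 70/3 ≈ 23.333)
s(m, G) = 3*m
s(-5 + I*(-1), 22) - Y = 3*(-5 + 6*(-1)) - 1*70/3 = 3*(-5 - 6) - 70/3 = 3*(-11) - 70/3 = -33 - 70/3 = -169/3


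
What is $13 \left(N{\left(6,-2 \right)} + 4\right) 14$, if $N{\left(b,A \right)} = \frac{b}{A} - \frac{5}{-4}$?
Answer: $\frac{819}{2} \approx 409.5$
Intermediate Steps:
$N{\left(b,A \right)} = \frac{5}{4} + \frac{b}{A}$ ($N{\left(b,A \right)} = \frac{b}{A} - - \frac{5}{4} = \frac{b}{A} + \frac{5}{4} = \frac{5}{4} + \frac{b}{A}$)
$13 \left(N{\left(6,-2 \right)} + 4\right) 14 = 13 \left(\left(\frac{5}{4} + \frac{6}{-2}\right) + 4\right) 14 = 13 \left(\left(\frac{5}{4} + 6 \left(- \frac{1}{2}\right)\right) + 4\right) 14 = 13 \left(\left(\frac{5}{4} - 3\right) + 4\right) 14 = 13 \left(- \frac{7}{4} + 4\right) 14 = 13 \cdot \frac{9}{4} \cdot 14 = \frac{117}{4} \cdot 14 = \frac{819}{2}$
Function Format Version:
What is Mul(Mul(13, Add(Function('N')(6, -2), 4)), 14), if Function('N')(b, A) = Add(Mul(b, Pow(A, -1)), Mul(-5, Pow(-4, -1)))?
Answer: Rational(819, 2) ≈ 409.50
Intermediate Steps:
Function('N')(b, A) = Add(Rational(5, 4), Mul(b, Pow(A, -1))) (Function('N')(b, A) = Add(Mul(b, Pow(A, -1)), Mul(-5, Rational(-1, 4))) = Add(Mul(b, Pow(A, -1)), Rational(5, 4)) = Add(Rational(5, 4), Mul(b, Pow(A, -1))))
Mul(Mul(13, Add(Function('N')(6, -2), 4)), 14) = Mul(Mul(13, Add(Add(Rational(5, 4), Mul(6, Pow(-2, -1))), 4)), 14) = Mul(Mul(13, Add(Add(Rational(5, 4), Mul(6, Rational(-1, 2))), 4)), 14) = Mul(Mul(13, Add(Add(Rational(5, 4), -3), 4)), 14) = Mul(Mul(13, Add(Rational(-7, 4), 4)), 14) = Mul(Mul(13, Rational(9, 4)), 14) = Mul(Rational(117, 4), 14) = Rational(819, 2)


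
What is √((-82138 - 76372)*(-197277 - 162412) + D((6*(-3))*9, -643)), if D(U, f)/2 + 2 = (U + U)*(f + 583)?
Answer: √57014342266 ≈ 2.3878e+5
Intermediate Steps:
D(U, f) = -4 + 4*U*(583 + f) (D(U, f) = -4 + 2*((U + U)*(f + 583)) = -4 + 2*((2*U)*(583 + f)) = -4 + 2*(2*U*(583 + f)) = -4 + 4*U*(583 + f))
√((-82138 - 76372)*(-197277 - 162412) + D((6*(-3))*9, -643)) = √((-82138 - 76372)*(-197277 - 162412) + (-4 + 2332*((6*(-3))*9) + 4*((6*(-3))*9)*(-643))) = √(-158510*(-359689) + (-4 + 2332*(-18*9) + 4*(-18*9)*(-643))) = √(57014303390 + (-4 + 2332*(-162) + 4*(-162)*(-643))) = √(57014303390 + (-4 - 377784 + 416664)) = √(57014303390 + 38876) = √57014342266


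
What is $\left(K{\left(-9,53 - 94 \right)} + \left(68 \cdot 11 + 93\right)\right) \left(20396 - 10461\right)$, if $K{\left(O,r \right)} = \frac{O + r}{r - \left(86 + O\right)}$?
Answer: $\frac{493213140}{59} \approx 8.3595 \cdot 10^{6}$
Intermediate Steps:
$K{\left(O,r \right)} = \frac{O + r}{-86 + r - O}$
$\left(K{\left(-9,53 - 94 \right)} + \left(68 \cdot 11 + 93\right)\right) \left(20396 - 10461\right) = \left(\frac{-9 + \left(53 - 94\right)}{-86 + \left(53 - 94\right) - -9} + \left(68 \cdot 11 + 93\right)\right) \left(20396 - 10461\right) = \left(\frac{-9 - 41}{-86 - 41 + 9} + \left(748 + 93\right)\right) 9935 = \left(\frac{1}{-118} \left(-50\right) + 841\right) 9935 = \left(\left(- \frac{1}{118}\right) \left(-50\right) + 841\right) 9935 = \left(\frac{25}{59} + 841\right) 9935 = \frac{49644}{59} \cdot 9935 = \frac{493213140}{59}$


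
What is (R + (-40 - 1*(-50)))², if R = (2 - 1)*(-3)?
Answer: 49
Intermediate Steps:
R = -3 (R = 1*(-3) = -3)
(R + (-40 - 1*(-50)))² = (-3 + (-40 - 1*(-50)))² = (-3 + (-40 + 50))² = (-3 + 10)² = 7² = 49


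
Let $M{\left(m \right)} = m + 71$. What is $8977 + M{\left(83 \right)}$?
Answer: $9131$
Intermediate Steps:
$M{\left(m \right)} = 71 + m$
$8977 + M{\left(83 \right)} = 8977 + \left(71 + 83\right) = 8977 + 154 = 9131$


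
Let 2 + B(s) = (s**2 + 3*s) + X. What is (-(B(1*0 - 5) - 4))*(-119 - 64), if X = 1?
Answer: 915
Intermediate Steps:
B(s) = -1 + s**2 + 3*s (B(s) = -2 + ((s**2 + 3*s) + 1) = -2 + (1 + s**2 + 3*s) = -1 + s**2 + 3*s)
(-(B(1*0 - 5) - 4))*(-119 - 64) = (-((-1 + (1*0 - 5)**2 + 3*(1*0 - 5)) - 4))*(-119 - 64) = -((-1 + (0 - 5)**2 + 3*(0 - 5)) - 4)*(-183) = -((-1 + (-5)**2 + 3*(-5)) - 4)*(-183) = -((-1 + 25 - 15) - 4)*(-183) = -(9 - 4)*(-183) = -1*5*(-183) = -5*(-183) = 915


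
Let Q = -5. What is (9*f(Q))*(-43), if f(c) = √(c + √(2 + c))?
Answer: -387*√(-5 + I*√3) ≈ -147.75 - 877.88*I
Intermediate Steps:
(9*f(Q))*(-43) = (9*√(-5 + √(2 - 5)))*(-43) = (9*√(-5 + √(-3)))*(-43) = (9*√(-5 + I*√3))*(-43) = -387*√(-5 + I*√3)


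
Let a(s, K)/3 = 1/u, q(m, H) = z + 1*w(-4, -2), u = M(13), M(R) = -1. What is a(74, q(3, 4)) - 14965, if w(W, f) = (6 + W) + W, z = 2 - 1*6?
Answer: -14968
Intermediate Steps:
z = -4 (z = 2 - 6 = -4)
w(W, f) = 6 + 2*W
u = -1
q(m, H) = -6 (q(m, H) = -4 + 1*(6 + 2*(-4)) = -4 + 1*(6 - 8) = -4 + 1*(-2) = -4 - 2 = -6)
a(s, K) = -3 (a(s, K) = 3/(-1) = 3*(-1) = -3)
a(74, q(3, 4)) - 14965 = -3 - 14965 = -14968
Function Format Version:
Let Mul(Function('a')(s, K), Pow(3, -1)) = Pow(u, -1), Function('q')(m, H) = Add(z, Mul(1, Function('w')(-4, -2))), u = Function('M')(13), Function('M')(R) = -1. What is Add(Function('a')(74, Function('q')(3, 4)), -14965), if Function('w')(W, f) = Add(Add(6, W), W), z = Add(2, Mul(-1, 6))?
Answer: -14968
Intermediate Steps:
z = -4 (z = Add(2, -6) = -4)
Function('w')(W, f) = Add(6, Mul(2, W))
u = -1
Function('q')(m, H) = -6 (Function('q')(m, H) = Add(-4, Mul(1, Add(6, Mul(2, -4)))) = Add(-4, Mul(1, Add(6, -8))) = Add(-4, Mul(1, -2)) = Add(-4, -2) = -6)
Function('a')(s, K) = -3 (Function('a')(s, K) = Mul(3, Pow(-1, -1)) = Mul(3, -1) = -3)
Add(Function('a')(74, Function('q')(3, 4)), -14965) = Add(-3, -14965) = -14968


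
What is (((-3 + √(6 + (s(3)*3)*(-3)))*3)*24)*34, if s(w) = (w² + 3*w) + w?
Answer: -7344 + 2448*I*√183 ≈ -7344.0 + 33116.0*I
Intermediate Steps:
s(w) = w² + 4*w
(((-3 + √(6 + (s(3)*3)*(-3)))*3)*24)*34 = (((-3 + √(6 + ((3*(4 + 3))*3)*(-3)))*3)*24)*34 = (((-3 + √(6 + ((3*7)*3)*(-3)))*3)*24)*34 = (((-3 + √(6 + (21*3)*(-3)))*3)*24)*34 = (((-3 + √(6 + 63*(-3)))*3)*24)*34 = (((-3 + √(6 - 189))*3)*24)*34 = (((-3 + √(-183))*3)*24)*34 = (((-3 + I*√183)*3)*24)*34 = ((-9 + 3*I*√183)*24)*34 = (-216 + 72*I*√183)*34 = -7344 + 2448*I*√183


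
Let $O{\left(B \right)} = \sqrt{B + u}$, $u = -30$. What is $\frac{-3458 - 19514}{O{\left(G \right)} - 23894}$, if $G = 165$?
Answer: $\frac{548892968}{570923101} + \frac{68916 \sqrt{15}}{570923101} \approx 0.96188$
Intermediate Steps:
$O{\left(B \right)} = \sqrt{-30 + B}$ ($O{\left(B \right)} = \sqrt{B - 30} = \sqrt{-30 + B}$)
$\frac{-3458 - 19514}{O{\left(G \right)} - 23894} = \frac{-3458 - 19514}{\sqrt{-30 + 165} - 23894} = - \frac{22972}{\sqrt{135} - 23894} = - \frac{22972}{3 \sqrt{15} - 23894} = - \frac{22972}{-23894 + 3 \sqrt{15}}$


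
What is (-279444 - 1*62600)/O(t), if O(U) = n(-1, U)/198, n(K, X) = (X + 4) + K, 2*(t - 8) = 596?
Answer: -22574904/103 ≈ -2.1917e+5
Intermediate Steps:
t = 306 (t = 8 + (½)*596 = 8 + 298 = 306)
n(K, X) = 4 + K + X (n(K, X) = (4 + X) + K = 4 + K + X)
O(U) = 1/66 + U/198 (O(U) = (4 - 1 + U)/198 = (3 + U)*(1/198) = 1/66 + U/198)
(-279444 - 1*62600)/O(t) = (-279444 - 1*62600)/(1/66 + (1/198)*306) = (-279444 - 62600)/(1/66 + 17/11) = -342044/103/66 = -342044*66/103 = -22574904/103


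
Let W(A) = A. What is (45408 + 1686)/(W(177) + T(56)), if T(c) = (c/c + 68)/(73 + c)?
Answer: 1012521/3817 ≈ 265.27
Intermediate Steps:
T(c) = 69/(73 + c) (T(c) = (1 + 68)/(73 + c) = 69/(73 + c))
(45408 + 1686)/(W(177) + T(56)) = (45408 + 1686)/(177 + 69/(73 + 56)) = 47094/(177 + 69/129) = 47094/(177 + 69*(1/129)) = 47094/(177 + 23/43) = 47094/(7634/43) = 47094*(43/7634) = 1012521/3817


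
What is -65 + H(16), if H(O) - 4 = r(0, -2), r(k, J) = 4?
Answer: -57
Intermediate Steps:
H(O) = 8 (H(O) = 4 + 4 = 8)
-65 + H(16) = -65 + 8 = -57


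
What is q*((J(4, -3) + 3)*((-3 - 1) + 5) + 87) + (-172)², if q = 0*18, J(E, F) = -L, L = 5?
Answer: 29584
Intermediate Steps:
J(E, F) = -5 (J(E, F) = -1*5 = -5)
q = 0
q*((J(4, -3) + 3)*((-3 - 1) + 5) + 87) + (-172)² = 0*((-5 + 3)*((-3 - 1) + 5) + 87) + (-172)² = 0*(-2*(-4 + 5) + 87) + 29584 = 0*(-2*1 + 87) + 29584 = 0*(-2 + 87) + 29584 = 0*85 + 29584 = 0 + 29584 = 29584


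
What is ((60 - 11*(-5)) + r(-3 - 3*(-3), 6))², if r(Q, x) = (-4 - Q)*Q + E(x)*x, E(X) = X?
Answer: 8281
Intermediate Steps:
r(Q, x) = x² + Q*(-4 - Q) (r(Q, x) = (-4 - Q)*Q + x*x = Q*(-4 - Q) + x² = x² + Q*(-4 - Q))
((60 - 11*(-5)) + r(-3 - 3*(-3), 6))² = ((60 - 11*(-5)) + (6² - (-3 - 3*(-3))² - 4*(-3 - 3*(-3))))² = ((60 - 1*(-55)) + (36 - (-3 + 9)² - 4*(-3 + 9)))² = ((60 + 55) + (36 - 1*6² - 4*6))² = (115 + (36 - 1*36 - 24))² = (115 + (36 - 36 - 24))² = (115 - 24)² = 91² = 8281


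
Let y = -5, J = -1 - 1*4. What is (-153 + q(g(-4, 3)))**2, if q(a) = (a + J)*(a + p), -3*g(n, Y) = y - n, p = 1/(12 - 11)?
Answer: 2053489/81 ≈ 25352.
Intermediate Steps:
J = -5 (J = -1 - 4 = -5)
p = 1 (p = 1/1 = 1)
g(n, Y) = 5/3 + n/3 (g(n, Y) = -(-5 - n)/3 = 5/3 + n/3)
q(a) = (1 + a)*(-5 + a) (q(a) = (a - 5)*(a + 1) = (-5 + a)*(1 + a) = (1 + a)*(-5 + a))
(-153 + q(g(-4, 3)))**2 = (-153 + (-5 + (5/3 + (1/3)*(-4))**2 - 4*(5/3 + (1/3)*(-4))))**2 = (-153 + (-5 + (5/3 - 4/3)**2 - 4*(5/3 - 4/3)))**2 = (-153 + (-5 + (1/3)**2 - 4*1/3))**2 = (-153 + (-5 + 1/9 - 4/3))**2 = (-153 - 56/9)**2 = (-1433/9)**2 = 2053489/81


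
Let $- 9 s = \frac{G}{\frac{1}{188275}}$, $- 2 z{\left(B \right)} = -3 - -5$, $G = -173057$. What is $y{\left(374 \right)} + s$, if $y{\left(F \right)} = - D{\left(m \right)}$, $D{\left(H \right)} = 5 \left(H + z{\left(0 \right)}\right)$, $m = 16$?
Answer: $\frac{32582306000}{9} \approx 3.6203 \cdot 10^{9}$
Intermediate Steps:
$z{\left(B \right)} = -1$ ($z{\left(B \right)} = - \frac{-3 - -5}{2} = - \frac{-3 + 5}{2} = \left(- \frac{1}{2}\right) 2 = -1$)
$D{\left(H \right)} = -5 + 5 H$ ($D{\left(H \right)} = 5 \left(H - 1\right) = 5 \left(-1 + H\right) = -5 + 5 H$)
$y{\left(F \right)} = -75$ ($y{\left(F \right)} = - (-5 + 5 \cdot 16) = - (-5 + 80) = \left(-1\right) 75 = -75$)
$s = \frac{32582306675}{9}$ ($s = - \frac{\left(-173057\right) \frac{1}{\frac{1}{188275}}}{9} = - \frac{\left(-173057\right) 188275}{9} = \left(- \frac{1}{9}\right) \left(-32582306675\right) = \frac{32582306675}{9} \approx 3.6203 \cdot 10^{9}$)
$y{\left(374 \right)} + s = -75 + \frac{32582306675}{9} = \frac{32582306000}{9}$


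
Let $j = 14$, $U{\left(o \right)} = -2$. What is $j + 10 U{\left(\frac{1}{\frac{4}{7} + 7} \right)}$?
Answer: $-6$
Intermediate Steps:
$j + 10 U{\left(\frac{1}{\frac{4}{7} + 7} \right)} = 14 + 10 \left(-2\right) = 14 - 20 = -6$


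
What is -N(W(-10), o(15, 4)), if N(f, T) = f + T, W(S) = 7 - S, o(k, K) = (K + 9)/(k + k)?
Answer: -523/30 ≈ -17.433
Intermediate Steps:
o(k, K) = (9 + K)/(2*k) (o(k, K) = (9 + K)/((2*k)) = (9 + K)*(1/(2*k)) = (9 + K)/(2*k))
N(f, T) = T + f
-N(W(-10), o(15, 4)) = -((½)*(9 + 4)/15 + (7 - 1*(-10))) = -((½)*(1/15)*13 + (7 + 10)) = -(13/30 + 17) = -1*523/30 = -523/30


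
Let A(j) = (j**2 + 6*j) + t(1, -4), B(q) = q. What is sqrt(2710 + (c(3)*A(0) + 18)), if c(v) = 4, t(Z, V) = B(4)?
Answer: 14*sqrt(14) ≈ 52.383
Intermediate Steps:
t(Z, V) = 4
A(j) = 4 + j**2 + 6*j (A(j) = (j**2 + 6*j) + 4 = 4 + j**2 + 6*j)
sqrt(2710 + (c(3)*A(0) + 18)) = sqrt(2710 + (4*(4 + 0**2 + 6*0) + 18)) = sqrt(2710 + (4*(4 + 0 + 0) + 18)) = sqrt(2710 + (4*4 + 18)) = sqrt(2710 + (16 + 18)) = sqrt(2710 + 34) = sqrt(2744) = 14*sqrt(14)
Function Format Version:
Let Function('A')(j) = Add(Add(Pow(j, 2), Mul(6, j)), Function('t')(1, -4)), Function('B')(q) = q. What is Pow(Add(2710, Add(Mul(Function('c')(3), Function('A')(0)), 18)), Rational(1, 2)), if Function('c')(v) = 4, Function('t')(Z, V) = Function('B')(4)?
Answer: Mul(14, Pow(14, Rational(1, 2))) ≈ 52.383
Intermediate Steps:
Function('t')(Z, V) = 4
Function('A')(j) = Add(4, Pow(j, 2), Mul(6, j)) (Function('A')(j) = Add(Add(Pow(j, 2), Mul(6, j)), 4) = Add(4, Pow(j, 2), Mul(6, j)))
Pow(Add(2710, Add(Mul(Function('c')(3), Function('A')(0)), 18)), Rational(1, 2)) = Pow(Add(2710, Add(Mul(4, Add(4, Pow(0, 2), Mul(6, 0))), 18)), Rational(1, 2)) = Pow(Add(2710, Add(Mul(4, Add(4, 0, 0)), 18)), Rational(1, 2)) = Pow(Add(2710, Add(Mul(4, 4), 18)), Rational(1, 2)) = Pow(Add(2710, Add(16, 18)), Rational(1, 2)) = Pow(Add(2710, 34), Rational(1, 2)) = Pow(2744, Rational(1, 2)) = Mul(14, Pow(14, Rational(1, 2)))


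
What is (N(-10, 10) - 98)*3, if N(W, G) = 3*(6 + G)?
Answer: -150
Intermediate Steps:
N(W, G) = 18 + 3*G
(N(-10, 10) - 98)*3 = ((18 + 3*10) - 98)*3 = ((18 + 30) - 98)*3 = (48 - 98)*3 = -50*3 = -150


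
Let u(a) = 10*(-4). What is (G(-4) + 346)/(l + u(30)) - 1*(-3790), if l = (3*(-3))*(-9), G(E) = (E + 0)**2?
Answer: 155752/41 ≈ 3798.8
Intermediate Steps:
G(E) = E**2
l = 81 (l = -9*(-9) = 81)
u(a) = -40
(G(-4) + 346)/(l + u(30)) - 1*(-3790) = ((-4)**2 + 346)/(81 - 40) - 1*(-3790) = (16 + 346)/41 + 3790 = 362*(1/41) + 3790 = 362/41 + 3790 = 155752/41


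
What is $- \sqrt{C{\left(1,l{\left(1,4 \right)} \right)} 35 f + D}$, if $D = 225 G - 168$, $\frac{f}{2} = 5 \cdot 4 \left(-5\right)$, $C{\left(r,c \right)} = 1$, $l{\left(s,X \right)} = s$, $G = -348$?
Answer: $- 2 i \sqrt{21367} \approx - 292.35 i$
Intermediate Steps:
$f = -200$ ($f = 2 \cdot 5 \cdot 4 \left(-5\right) = 2 \cdot 20 \left(-5\right) = 2 \left(-100\right) = -200$)
$D = -78468$ ($D = 225 \left(-348\right) - 168 = -78300 - 168 = -78468$)
$- \sqrt{C{\left(1,l{\left(1,4 \right)} \right)} 35 f + D} = - \sqrt{1 \cdot 35 \left(-200\right) - 78468} = - \sqrt{35 \left(-200\right) - 78468} = - \sqrt{-7000 - 78468} = - \sqrt{-85468} = - 2 i \sqrt{21367}$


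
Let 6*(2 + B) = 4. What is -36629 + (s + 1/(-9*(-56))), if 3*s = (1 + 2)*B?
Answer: -18461687/504 ≈ -36630.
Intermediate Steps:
B = -4/3 (B = -2 + (1/6)*4 = -2 + 2/3 = -4/3 ≈ -1.3333)
s = -4/3 (s = ((1 + 2)*(-4/3))/3 = (3*(-4/3))/3 = (1/3)*(-4) = -4/3 ≈ -1.3333)
-36629 + (s + 1/(-9*(-56))) = -36629 + (-4/3 + 1/(-9*(-56))) = -36629 + (-4/3 - 1/9*(-1/56)) = -36629 + (-4/3 + 1/504) = -36629 - 671/504 = -18461687/504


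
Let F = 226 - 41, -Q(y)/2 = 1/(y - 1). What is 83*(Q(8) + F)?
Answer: 107319/7 ≈ 15331.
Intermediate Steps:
Q(y) = -2/(-1 + y) (Q(y) = -2/(y - 1) = -2/(-1 + y))
F = 185
83*(Q(8) + F) = 83*(-2/(-1 + 8) + 185) = 83*(-2/7 + 185) = 83*(1293/7) = 107319/7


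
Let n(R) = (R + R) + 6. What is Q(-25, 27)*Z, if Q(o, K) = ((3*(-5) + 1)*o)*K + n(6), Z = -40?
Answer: -378720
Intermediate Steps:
n(R) = 6 + 2*R (n(R) = 2*R + 6 = 6 + 2*R)
Q(o, K) = 18 - 14*K*o (Q(o, K) = ((3*(-5) + 1)*o)*K + (6 + 2*6) = ((-15 + 1)*o)*K + (6 + 12) = (-14*o)*K + 18 = -14*K*o + 18 = 18 - 14*K*o)
Q(-25, 27)*Z = (18 - 14*27*(-25))*(-40) = (18 + 9450)*(-40) = 9468*(-40) = -378720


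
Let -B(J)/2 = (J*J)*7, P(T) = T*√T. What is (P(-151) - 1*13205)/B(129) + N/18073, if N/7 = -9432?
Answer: -15143221411/4210539102 + 151*I*√151/232974 ≈ -3.5965 + 0.0079645*I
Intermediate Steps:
P(T) = T^(3/2)
B(J) = -14*J² (B(J) = -2*J*J*7 = -2*J²*7 = -14*J²)
N = -66024 (N = 7*(-9432) = -66024)
(P(-151) - 1*13205)/B(129) + N/18073 = ((-151)^(3/2) - 1*13205)/((-14*129²)) - 66024/18073 = (-151*I*√151 - 13205)/((-14*16641)) - 66024*1/18073 = (-13205 - 151*I*√151)/(-232974) - 66024/18073 = (-13205 - 151*I*√151)*(-1/232974) - 66024/18073 = (13205/232974 + 151*I*√151/232974) - 66024/18073 = -15143221411/4210539102 + 151*I*√151/232974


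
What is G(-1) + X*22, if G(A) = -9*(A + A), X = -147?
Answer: -3216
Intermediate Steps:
G(A) = -18*A
G(-1) + X*22 = -18*(-1) - 147*22 = 18 - 3234 = -3216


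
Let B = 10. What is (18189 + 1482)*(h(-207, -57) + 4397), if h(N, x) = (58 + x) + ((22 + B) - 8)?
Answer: 86985162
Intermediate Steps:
h(N, x) = 82 + x (h(N, x) = (58 + x) + ((22 + 10) - 8) = (58 + x) + (32 - 8) = (58 + x) + 24 = 82 + x)
(18189 + 1482)*(h(-207, -57) + 4397) = (18189 + 1482)*((82 - 57) + 4397) = 19671*(25 + 4397) = 19671*4422 = 86985162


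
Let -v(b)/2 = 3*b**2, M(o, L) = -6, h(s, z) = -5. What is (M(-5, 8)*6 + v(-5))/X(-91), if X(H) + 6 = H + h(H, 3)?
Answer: 31/17 ≈ 1.8235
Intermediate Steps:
X(H) = -11 + H (X(H) = -6 + (H - 5) = -6 + (-5 + H) = -11 + H)
v(b) = -6*b**2
(M(-5, 8)*6 + v(-5))/X(-91) = (-6*6 - 6*(-5)**2)/(-11 - 91) = (-36 - 6*25)/(-102) = (-36 - 150)*(-1/102) = -186*(-1/102) = 31/17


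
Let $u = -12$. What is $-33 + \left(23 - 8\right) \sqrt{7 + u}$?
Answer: $-33 + 15 i \sqrt{5} \approx -33.0 + 33.541 i$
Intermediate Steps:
$-33 + \left(23 - 8\right) \sqrt{7 + u} = -33 + \left(23 - 8\right) \sqrt{7 - 12} = -33 + 15 \sqrt{-5} = -33 + 15 i \sqrt{5}$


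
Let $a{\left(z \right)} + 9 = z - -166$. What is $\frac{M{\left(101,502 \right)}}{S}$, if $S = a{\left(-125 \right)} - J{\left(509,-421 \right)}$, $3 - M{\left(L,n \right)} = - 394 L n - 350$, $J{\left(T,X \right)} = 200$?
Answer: $- \frac{19976941}{168} \approx -1.1891 \cdot 10^{5}$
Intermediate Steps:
$a{\left(z \right)} = 157 + z$ ($a{\left(z \right)} = -9 + \left(z - -166\right) = -9 + \left(z + 166\right) = -9 + \left(166 + z\right) = 157 + z$)
$M{\left(L,n \right)} = 353 + 394 L n$ ($M{\left(L,n \right)} = 3 - \left(- 394 L n - 350\right) = 3 - \left(-350 - 394 L n\right) = 3 + \left(350 + 394 L n\right) = 353 + 394 L n$)
$S = -168$ ($S = \left(157 - 125\right) - 200 = 32 - 200 = -168$)
$\frac{M{\left(101,502 \right)}}{S} = \frac{353 + 394 \cdot 101 \cdot 502}{-168} = \left(353 + 19976588\right) \left(- \frac{1}{168}\right) = 19976941 \left(- \frac{1}{168}\right) = - \frac{19976941}{168}$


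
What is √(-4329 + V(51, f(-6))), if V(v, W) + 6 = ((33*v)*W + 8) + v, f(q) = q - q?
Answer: 2*I*√1069 ≈ 65.391*I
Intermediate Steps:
f(q) = 0
V(v, W) = 2 + v + 33*W*v (V(v, W) = -6 + (((33*v)*W + 8) + v) = -6 + ((33*W*v + 8) + v) = -6 + ((8 + 33*W*v) + v) = -6 + (8 + v + 33*W*v) = 2 + v + 33*W*v)
√(-4329 + V(51, f(-6))) = √(-4329 + (2 + 51 + 33*0*51)) = √(-4329 + (2 + 51 + 0)) = √(-4329 + 53) = √(-4276) = 2*I*√1069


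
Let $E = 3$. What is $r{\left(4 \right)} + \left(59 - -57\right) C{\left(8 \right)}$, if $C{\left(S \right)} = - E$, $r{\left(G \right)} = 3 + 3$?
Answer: $-342$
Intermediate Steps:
$r{\left(G \right)} = 6$
$C{\left(S \right)} = -3$ ($C{\left(S \right)} = \left(-1\right) 3 = -3$)
$r{\left(4 \right)} + \left(59 - -57\right) C{\left(8 \right)} = 6 + \left(59 - -57\right) \left(-3\right) = 6 + \left(59 + 57\right) \left(-3\right) = 6 + 116 \left(-3\right) = 6 - 348 = -342$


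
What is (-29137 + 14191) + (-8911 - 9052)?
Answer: -32909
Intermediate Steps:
(-29137 + 14191) + (-8911 - 9052) = -14946 - 17963 = -32909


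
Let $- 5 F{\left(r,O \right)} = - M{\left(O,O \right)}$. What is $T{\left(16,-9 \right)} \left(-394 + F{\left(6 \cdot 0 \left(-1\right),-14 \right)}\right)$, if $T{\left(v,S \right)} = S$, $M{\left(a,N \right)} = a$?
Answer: $\frac{17856}{5} \approx 3571.2$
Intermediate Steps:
$F{\left(r,O \right)} = \frac{O}{5}$ ($F{\left(r,O \right)} = - \frac{\left(-1\right) O}{5} = \frac{O}{5}$)
$T{\left(16,-9 \right)} \left(-394 + F{\left(6 \cdot 0 \left(-1\right),-14 \right)}\right) = - 9 \left(-394 + \frac{1}{5} \left(-14\right)\right) = - 9 \left(-394 - \frac{14}{5}\right) = \left(-9\right) \left(- \frac{1984}{5}\right) = \frac{17856}{5}$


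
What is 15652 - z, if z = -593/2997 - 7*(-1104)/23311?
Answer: 1093487387291/69863067 ≈ 15652.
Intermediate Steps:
z = 9337393/69863067 (z = -593*1/2997 + 7728*(1/23311) = -593/2997 + 7728/23311 = 9337393/69863067 ≈ 0.13365)
15652 - z = 15652 - 1*9337393/69863067 = 15652 - 9337393/69863067 = 1093487387291/69863067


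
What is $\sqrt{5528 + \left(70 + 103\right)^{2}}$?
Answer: $\sqrt{35457} \approx 188.3$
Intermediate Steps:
$\sqrt{5528 + \left(70 + 103\right)^{2}} = \sqrt{5528 + 173^{2}} = \sqrt{5528 + 29929} = \sqrt{35457}$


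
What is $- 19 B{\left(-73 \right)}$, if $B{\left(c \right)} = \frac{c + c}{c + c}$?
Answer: $-19$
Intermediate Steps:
$B{\left(c \right)} = 1$ ($B{\left(c \right)} = \frac{2 c}{2 c} = 2 c \frac{1}{2 c} = 1$)
$- 19 B{\left(-73 \right)} = \left(-19\right) 1 = -19$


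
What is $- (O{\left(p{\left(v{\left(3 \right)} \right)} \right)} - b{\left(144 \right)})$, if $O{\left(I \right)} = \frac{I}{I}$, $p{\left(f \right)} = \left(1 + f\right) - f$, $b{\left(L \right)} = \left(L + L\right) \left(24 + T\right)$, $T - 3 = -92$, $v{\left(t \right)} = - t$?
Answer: $-18721$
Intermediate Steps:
$T = -89$ ($T = 3 - 92 = -89$)
$b{\left(L \right)} = - 130 L$ ($b{\left(L \right)} = \left(L + L\right) \left(24 - 89\right) = 2 L \left(-65\right) = - 130 L$)
$p{\left(f \right)} = 1$
$O{\left(I \right)} = 1$
$- (O{\left(p{\left(v{\left(3 \right)} \right)} \right)} - b{\left(144 \right)}) = - (1 - \left(-130\right) 144) = - (1 - -18720) = - (1 + 18720) = \left(-1\right) 18721 = -18721$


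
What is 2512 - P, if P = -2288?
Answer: 4800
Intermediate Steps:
2512 - P = 2512 - 1*(-2288) = 2512 + 2288 = 4800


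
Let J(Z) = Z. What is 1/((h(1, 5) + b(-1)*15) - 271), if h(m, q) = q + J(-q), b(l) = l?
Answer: -1/286 ≈ -0.0034965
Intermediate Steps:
h(m, q) = 0 (h(m, q) = q - q = 0)
1/((h(1, 5) + b(-1)*15) - 271) = 1/((0 - 1*15) - 271) = 1/((0 - 15) - 271) = 1/(-15 - 271) = 1/(-286) = -1/286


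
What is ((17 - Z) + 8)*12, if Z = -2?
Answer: 324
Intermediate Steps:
((17 - Z) + 8)*12 = ((17 - 1*(-2)) + 8)*12 = ((17 + 2) + 8)*12 = (19 + 8)*12 = 27*12 = 324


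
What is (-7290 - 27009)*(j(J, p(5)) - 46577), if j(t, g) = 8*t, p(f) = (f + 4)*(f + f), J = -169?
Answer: 1643916771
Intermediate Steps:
p(f) = 2*f*(4 + f) (p(f) = (4 + f)*(2*f) = 2*f*(4 + f))
(-7290 - 27009)*(j(J, p(5)) - 46577) = (-7290 - 27009)*(8*(-169) - 46577) = -34299*(-1352 - 46577) = -34299*(-47929) = 1643916771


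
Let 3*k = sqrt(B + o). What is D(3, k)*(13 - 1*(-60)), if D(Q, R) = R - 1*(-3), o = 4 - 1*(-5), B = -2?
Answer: 219 + 73*sqrt(7)/3 ≈ 283.38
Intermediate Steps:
o = 9 (o = 4 + 5 = 9)
k = sqrt(7)/3 (k = sqrt(-2 + 9)/3 = sqrt(7)/3 ≈ 0.88192)
D(Q, R) = 3 + R (D(Q, R) = R + 3 = 3 + R)
D(3, k)*(13 - 1*(-60)) = (3 + sqrt(7)/3)*(13 - 1*(-60)) = (3 + sqrt(7)/3)*(13 + 60) = (3 + sqrt(7)/3)*73 = 219 + 73*sqrt(7)/3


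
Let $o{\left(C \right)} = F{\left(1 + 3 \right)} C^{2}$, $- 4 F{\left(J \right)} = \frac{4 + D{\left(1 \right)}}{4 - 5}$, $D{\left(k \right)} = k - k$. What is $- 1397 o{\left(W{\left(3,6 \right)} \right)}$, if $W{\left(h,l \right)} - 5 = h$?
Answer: $-89408$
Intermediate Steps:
$W{\left(h,l \right)} = 5 + h$
$D{\left(k \right)} = 0$
$F{\left(J \right)} = 1$ ($F{\left(J \right)} = - \frac{\left(4 + 0\right) \frac{1}{4 - 5}}{4} = - \frac{4 \frac{1}{-1}}{4} = - \frac{4 \left(-1\right)}{4} = \left(- \frac{1}{4}\right) \left(-4\right) = 1$)
$o{\left(C \right)} = C^{2}$ ($o{\left(C \right)} = 1 C^{2} = C^{2}$)
$- 1397 o{\left(W{\left(3,6 \right)} \right)} = - 1397 \left(5 + 3\right)^{2} = - 1397 \cdot 8^{2} = \left(-1397\right) 64 = -89408$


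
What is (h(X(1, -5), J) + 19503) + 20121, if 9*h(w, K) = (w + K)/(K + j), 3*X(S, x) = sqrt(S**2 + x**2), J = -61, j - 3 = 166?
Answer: 38514467/972 + sqrt(26)/2916 ≈ 39624.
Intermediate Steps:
j = 169 (j = 3 + 166 = 169)
X(S, x) = sqrt(S**2 + x**2)/3
h(w, K) = (K + w)/(9*(169 + K)) (h(w, K) = ((w + K)/(K + 169))/9 = ((K + w)/(169 + K))/9 = (K + w)/(9*(169 + K)))
(h(X(1, -5), J) + 19503) + 20121 = ((-61 + sqrt(1**2 + (-5)**2)/3)/(9*(169 - 61)) + 19503) + 20121 = ((1/9)*(-61 + sqrt(1 + 25)/3)/108 + 19503) + 20121 = ((1/9)*(1/108)*(-61 + sqrt(26)/3) + 19503) + 20121 = ((-61/972 + sqrt(26)/2916) + 19503) + 20121 = (18956855/972 + sqrt(26)/2916) + 20121 = 38514467/972 + sqrt(26)/2916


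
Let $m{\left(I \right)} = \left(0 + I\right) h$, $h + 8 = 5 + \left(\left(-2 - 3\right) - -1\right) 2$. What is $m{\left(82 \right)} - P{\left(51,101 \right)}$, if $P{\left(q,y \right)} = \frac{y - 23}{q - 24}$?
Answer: $- \frac{8144}{9} \approx -904.89$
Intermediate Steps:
$h = -11$ ($h = -8 + \left(5 + \left(\left(-2 - 3\right) - -1\right) 2\right) = -8 + \left(5 + \left(-5 + 1\right) 2\right) = -8 + \left(5 - 8\right) = -8 - 3 = -11$)
$P{\left(q,y \right)} = \frac{-23 + y}{-24 + q}$
$m{\left(I \right)} = - 11 I$ ($m{\left(I \right)} = \left(0 + I\right) \left(-11\right) = I \left(-11\right) = - 11 I$)
$m{\left(82 \right)} - P{\left(51,101 \right)} = \left(-11\right) 82 - \frac{-23 + 101}{-24 + 51} = -902 - \frac{1}{27} \cdot 78 = -902 - \frac{26}{9} = - \frac{8144}{9}$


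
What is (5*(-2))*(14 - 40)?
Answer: 260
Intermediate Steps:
(5*(-2))*(14 - 40) = -10*(-26) = 260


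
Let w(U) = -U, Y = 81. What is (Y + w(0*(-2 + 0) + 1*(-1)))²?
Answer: 6724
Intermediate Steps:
(Y + w(0*(-2 + 0) + 1*(-1)))² = (81 - (0*(-2 + 0) + 1*(-1)))² = (81 - (0*(-2) - 1))² = (81 - (0 - 1))² = (81 - 1*(-1))² = (81 + 1)² = 82² = 6724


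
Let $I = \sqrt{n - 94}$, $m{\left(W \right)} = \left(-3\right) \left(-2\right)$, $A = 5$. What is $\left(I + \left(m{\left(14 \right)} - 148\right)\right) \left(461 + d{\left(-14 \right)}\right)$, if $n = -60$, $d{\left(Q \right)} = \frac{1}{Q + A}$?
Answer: $- \frac{589016}{9} + \frac{4148 i \sqrt{154}}{9} \approx -65446.0 + 5719.5 i$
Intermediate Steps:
$m{\left(W \right)} = 6$
$d{\left(Q \right)} = \frac{1}{5 + Q}$ ($d{\left(Q \right)} = \frac{1}{Q + 5} = \frac{1}{5 + Q}$)
$I = i \sqrt{154}$ ($I = \sqrt{-60 - 94} = \sqrt{-154} = i \sqrt{154} \approx 12.41 i$)
$\left(I + \left(m{\left(14 \right)} - 148\right)\right) \left(461 + d{\left(-14 \right)}\right) = \left(i \sqrt{154} + \left(6 - 148\right)\right) \left(461 + \frac{1}{5 - 14}\right) = \left(i \sqrt{154} + \left(6 - 148\right)\right) \left(461 + \frac{1}{-9}\right) = \left(i \sqrt{154} - 142\right) \left(461 - \frac{1}{9}\right) = \left(-142 + i \sqrt{154}\right) \frac{4148}{9} = - \frac{589016}{9} + \frac{4148 i \sqrt{154}}{9}$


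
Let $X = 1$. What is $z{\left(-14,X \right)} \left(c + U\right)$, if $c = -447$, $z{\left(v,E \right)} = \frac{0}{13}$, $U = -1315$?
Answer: $0$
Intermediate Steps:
$z{\left(v,E \right)} = 0$ ($z{\left(v,E \right)} = 0 \cdot \frac{1}{13} = 0$)
$z{\left(-14,X \right)} \left(c + U\right) = 0 \left(-447 - 1315\right) = 0 \left(-1762\right) = 0$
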